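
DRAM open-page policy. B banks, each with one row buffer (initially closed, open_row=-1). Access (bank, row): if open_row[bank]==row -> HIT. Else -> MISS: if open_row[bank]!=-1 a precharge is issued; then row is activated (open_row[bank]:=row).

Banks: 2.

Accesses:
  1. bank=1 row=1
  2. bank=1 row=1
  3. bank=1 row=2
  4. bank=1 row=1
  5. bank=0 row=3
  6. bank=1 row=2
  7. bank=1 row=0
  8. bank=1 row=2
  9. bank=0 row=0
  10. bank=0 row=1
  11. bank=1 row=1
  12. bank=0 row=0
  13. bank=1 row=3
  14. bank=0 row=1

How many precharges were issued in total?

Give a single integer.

Answer: 11

Derivation:
Acc 1: bank1 row1 -> MISS (open row1); precharges=0
Acc 2: bank1 row1 -> HIT
Acc 3: bank1 row2 -> MISS (open row2); precharges=1
Acc 4: bank1 row1 -> MISS (open row1); precharges=2
Acc 5: bank0 row3 -> MISS (open row3); precharges=2
Acc 6: bank1 row2 -> MISS (open row2); precharges=3
Acc 7: bank1 row0 -> MISS (open row0); precharges=4
Acc 8: bank1 row2 -> MISS (open row2); precharges=5
Acc 9: bank0 row0 -> MISS (open row0); precharges=6
Acc 10: bank0 row1 -> MISS (open row1); precharges=7
Acc 11: bank1 row1 -> MISS (open row1); precharges=8
Acc 12: bank0 row0 -> MISS (open row0); precharges=9
Acc 13: bank1 row3 -> MISS (open row3); precharges=10
Acc 14: bank0 row1 -> MISS (open row1); precharges=11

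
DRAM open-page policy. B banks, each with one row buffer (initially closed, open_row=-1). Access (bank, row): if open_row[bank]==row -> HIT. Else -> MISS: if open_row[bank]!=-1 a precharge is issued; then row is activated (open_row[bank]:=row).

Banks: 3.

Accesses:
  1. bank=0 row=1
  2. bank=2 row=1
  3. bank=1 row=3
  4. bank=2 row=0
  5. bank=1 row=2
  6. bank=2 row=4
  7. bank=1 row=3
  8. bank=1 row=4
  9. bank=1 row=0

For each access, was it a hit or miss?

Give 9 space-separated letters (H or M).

Answer: M M M M M M M M M

Derivation:
Acc 1: bank0 row1 -> MISS (open row1); precharges=0
Acc 2: bank2 row1 -> MISS (open row1); precharges=0
Acc 3: bank1 row3 -> MISS (open row3); precharges=0
Acc 4: bank2 row0 -> MISS (open row0); precharges=1
Acc 5: bank1 row2 -> MISS (open row2); precharges=2
Acc 6: bank2 row4 -> MISS (open row4); precharges=3
Acc 7: bank1 row3 -> MISS (open row3); precharges=4
Acc 8: bank1 row4 -> MISS (open row4); precharges=5
Acc 9: bank1 row0 -> MISS (open row0); precharges=6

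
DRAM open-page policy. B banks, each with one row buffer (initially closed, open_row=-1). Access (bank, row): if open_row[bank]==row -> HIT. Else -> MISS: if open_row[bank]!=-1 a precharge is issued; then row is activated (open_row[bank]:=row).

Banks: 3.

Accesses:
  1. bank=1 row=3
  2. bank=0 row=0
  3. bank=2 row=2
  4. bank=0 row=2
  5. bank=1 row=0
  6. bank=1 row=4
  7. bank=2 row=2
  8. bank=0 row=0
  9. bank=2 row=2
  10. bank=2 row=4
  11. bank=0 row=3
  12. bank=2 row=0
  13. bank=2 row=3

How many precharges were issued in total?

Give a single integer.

Answer: 8

Derivation:
Acc 1: bank1 row3 -> MISS (open row3); precharges=0
Acc 2: bank0 row0 -> MISS (open row0); precharges=0
Acc 3: bank2 row2 -> MISS (open row2); precharges=0
Acc 4: bank0 row2 -> MISS (open row2); precharges=1
Acc 5: bank1 row0 -> MISS (open row0); precharges=2
Acc 6: bank1 row4 -> MISS (open row4); precharges=3
Acc 7: bank2 row2 -> HIT
Acc 8: bank0 row0 -> MISS (open row0); precharges=4
Acc 9: bank2 row2 -> HIT
Acc 10: bank2 row4 -> MISS (open row4); precharges=5
Acc 11: bank0 row3 -> MISS (open row3); precharges=6
Acc 12: bank2 row0 -> MISS (open row0); precharges=7
Acc 13: bank2 row3 -> MISS (open row3); precharges=8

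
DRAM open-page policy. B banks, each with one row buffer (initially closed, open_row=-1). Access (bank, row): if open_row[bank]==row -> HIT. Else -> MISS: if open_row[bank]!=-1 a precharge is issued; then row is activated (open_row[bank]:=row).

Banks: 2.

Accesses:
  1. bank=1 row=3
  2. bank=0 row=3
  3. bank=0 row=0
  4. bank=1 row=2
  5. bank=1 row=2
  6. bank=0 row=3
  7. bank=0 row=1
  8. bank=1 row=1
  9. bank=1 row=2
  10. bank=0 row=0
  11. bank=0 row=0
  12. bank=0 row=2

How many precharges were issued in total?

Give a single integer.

Acc 1: bank1 row3 -> MISS (open row3); precharges=0
Acc 2: bank0 row3 -> MISS (open row3); precharges=0
Acc 3: bank0 row0 -> MISS (open row0); precharges=1
Acc 4: bank1 row2 -> MISS (open row2); precharges=2
Acc 5: bank1 row2 -> HIT
Acc 6: bank0 row3 -> MISS (open row3); precharges=3
Acc 7: bank0 row1 -> MISS (open row1); precharges=4
Acc 8: bank1 row1 -> MISS (open row1); precharges=5
Acc 9: bank1 row2 -> MISS (open row2); precharges=6
Acc 10: bank0 row0 -> MISS (open row0); precharges=7
Acc 11: bank0 row0 -> HIT
Acc 12: bank0 row2 -> MISS (open row2); precharges=8

Answer: 8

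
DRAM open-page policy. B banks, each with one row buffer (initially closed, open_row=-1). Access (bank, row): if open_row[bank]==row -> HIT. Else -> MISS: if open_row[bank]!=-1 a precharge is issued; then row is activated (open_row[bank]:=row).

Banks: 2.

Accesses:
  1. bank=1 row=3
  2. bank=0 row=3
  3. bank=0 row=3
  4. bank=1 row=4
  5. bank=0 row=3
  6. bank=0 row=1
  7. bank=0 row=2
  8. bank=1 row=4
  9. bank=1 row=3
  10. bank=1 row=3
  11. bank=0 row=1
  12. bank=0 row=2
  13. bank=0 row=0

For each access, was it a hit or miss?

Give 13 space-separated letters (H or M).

Answer: M M H M H M M H M H M M M

Derivation:
Acc 1: bank1 row3 -> MISS (open row3); precharges=0
Acc 2: bank0 row3 -> MISS (open row3); precharges=0
Acc 3: bank0 row3 -> HIT
Acc 4: bank1 row4 -> MISS (open row4); precharges=1
Acc 5: bank0 row3 -> HIT
Acc 6: bank0 row1 -> MISS (open row1); precharges=2
Acc 7: bank0 row2 -> MISS (open row2); precharges=3
Acc 8: bank1 row4 -> HIT
Acc 9: bank1 row3 -> MISS (open row3); precharges=4
Acc 10: bank1 row3 -> HIT
Acc 11: bank0 row1 -> MISS (open row1); precharges=5
Acc 12: bank0 row2 -> MISS (open row2); precharges=6
Acc 13: bank0 row0 -> MISS (open row0); precharges=7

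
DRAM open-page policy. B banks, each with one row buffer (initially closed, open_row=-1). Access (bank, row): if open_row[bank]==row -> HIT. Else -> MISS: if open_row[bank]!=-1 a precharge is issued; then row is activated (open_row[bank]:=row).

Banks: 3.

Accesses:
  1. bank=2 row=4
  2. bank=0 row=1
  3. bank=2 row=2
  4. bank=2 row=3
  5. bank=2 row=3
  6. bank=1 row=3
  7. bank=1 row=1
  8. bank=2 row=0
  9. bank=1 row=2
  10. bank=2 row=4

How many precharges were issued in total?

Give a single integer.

Acc 1: bank2 row4 -> MISS (open row4); precharges=0
Acc 2: bank0 row1 -> MISS (open row1); precharges=0
Acc 3: bank2 row2 -> MISS (open row2); precharges=1
Acc 4: bank2 row3 -> MISS (open row3); precharges=2
Acc 5: bank2 row3 -> HIT
Acc 6: bank1 row3 -> MISS (open row3); precharges=2
Acc 7: bank1 row1 -> MISS (open row1); precharges=3
Acc 8: bank2 row0 -> MISS (open row0); precharges=4
Acc 9: bank1 row2 -> MISS (open row2); precharges=5
Acc 10: bank2 row4 -> MISS (open row4); precharges=6

Answer: 6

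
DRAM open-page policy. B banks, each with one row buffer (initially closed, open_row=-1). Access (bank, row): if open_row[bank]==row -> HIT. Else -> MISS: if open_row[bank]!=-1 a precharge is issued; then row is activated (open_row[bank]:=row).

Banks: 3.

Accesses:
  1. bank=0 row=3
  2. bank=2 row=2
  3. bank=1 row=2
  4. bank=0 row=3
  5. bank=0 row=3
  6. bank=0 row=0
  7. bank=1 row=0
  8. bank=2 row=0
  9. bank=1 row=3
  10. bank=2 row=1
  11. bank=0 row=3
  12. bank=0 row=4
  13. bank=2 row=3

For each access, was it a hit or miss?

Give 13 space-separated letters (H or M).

Answer: M M M H H M M M M M M M M

Derivation:
Acc 1: bank0 row3 -> MISS (open row3); precharges=0
Acc 2: bank2 row2 -> MISS (open row2); precharges=0
Acc 3: bank1 row2 -> MISS (open row2); precharges=0
Acc 4: bank0 row3 -> HIT
Acc 5: bank0 row3 -> HIT
Acc 6: bank0 row0 -> MISS (open row0); precharges=1
Acc 7: bank1 row0 -> MISS (open row0); precharges=2
Acc 8: bank2 row0 -> MISS (open row0); precharges=3
Acc 9: bank1 row3 -> MISS (open row3); precharges=4
Acc 10: bank2 row1 -> MISS (open row1); precharges=5
Acc 11: bank0 row3 -> MISS (open row3); precharges=6
Acc 12: bank0 row4 -> MISS (open row4); precharges=7
Acc 13: bank2 row3 -> MISS (open row3); precharges=8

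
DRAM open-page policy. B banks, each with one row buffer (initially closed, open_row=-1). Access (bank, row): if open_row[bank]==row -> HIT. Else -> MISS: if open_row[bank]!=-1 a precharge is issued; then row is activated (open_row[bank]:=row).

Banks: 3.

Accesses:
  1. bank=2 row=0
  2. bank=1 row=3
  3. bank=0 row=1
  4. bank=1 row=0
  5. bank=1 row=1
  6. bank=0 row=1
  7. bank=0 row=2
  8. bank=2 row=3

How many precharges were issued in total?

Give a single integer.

Acc 1: bank2 row0 -> MISS (open row0); precharges=0
Acc 2: bank1 row3 -> MISS (open row3); precharges=0
Acc 3: bank0 row1 -> MISS (open row1); precharges=0
Acc 4: bank1 row0 -> MISS (open row0); precharges=1
Acc 5: bank1 row1 -> MISS (open row1); precharges=2
Acc 6: bank0 row1 -> HIT
Acc 7: bank0 row2 -> MISS (open row2); precharges=3
Acc 8: bank2 row3 -> MISS (open row3); precharges=4

Answer: 4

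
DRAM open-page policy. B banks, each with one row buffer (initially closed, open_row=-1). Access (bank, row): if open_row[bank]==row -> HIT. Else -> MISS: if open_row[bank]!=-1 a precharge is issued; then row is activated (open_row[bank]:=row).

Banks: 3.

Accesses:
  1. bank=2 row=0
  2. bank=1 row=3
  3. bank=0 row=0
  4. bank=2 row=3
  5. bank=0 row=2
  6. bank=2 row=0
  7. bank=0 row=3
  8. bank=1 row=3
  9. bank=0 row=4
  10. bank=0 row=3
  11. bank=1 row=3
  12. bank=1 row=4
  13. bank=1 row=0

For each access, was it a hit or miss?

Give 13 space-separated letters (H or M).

Answer: M M M M M M M H M M H M M

Derivation:
Acc 1: bank2 row0 -> MISS (open row0); precharges=0
Acc 2: bank1 row3 -> MISS (open row3); precharges=0
Acc 3: bank0 row0 -> MISS (open row0); precharges=0
Acc 4: bank2 row3 -> MISS (open row3); precharges=1
Acc 5: bank0 row2 -> MISS (open row2); precharges=2
Acc 6: bank2 row0 -> MISS (open row0); precharges=3
Acc 7: bank0 row3 -> MISS (open row3); precharges=4
Acc 8: bank1 row3 -> HIT
Acc 9: bank0 row4 -> MISS (open row4); precharges=5
Acc 10: bank0 row3 -> MISS (open row3); precharges=6
Acc 11: bank1 row3 -> HIT
Acc 12: bank1 row4 -> MISS (open row4); precharges=7
Acc 13: bank1 row0 -> MISS (open row0); precharges=8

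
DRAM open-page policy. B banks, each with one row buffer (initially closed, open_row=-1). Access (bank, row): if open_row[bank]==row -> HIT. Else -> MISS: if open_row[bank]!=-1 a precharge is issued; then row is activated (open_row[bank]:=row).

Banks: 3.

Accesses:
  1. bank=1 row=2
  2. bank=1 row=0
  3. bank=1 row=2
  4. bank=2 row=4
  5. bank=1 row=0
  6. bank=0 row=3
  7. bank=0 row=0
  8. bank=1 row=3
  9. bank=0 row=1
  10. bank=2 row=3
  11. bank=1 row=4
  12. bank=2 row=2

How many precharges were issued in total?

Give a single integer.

Answer: 9

Derivation:
Acc 1: bank1 row2 -> MISS (open row2); precharges=0
Acc 2: bank1 row0 -> MISS (open row0); precharges=1
Acc 3: bank1 row2 -> MISS (open row2); precharges=2
Acc 4: bank2 row4 -> MISS (open row4); precharges=2
Acc 5: bank1 row0 -> MISS (open row0); precharges=3
Acc 6: bank0 row3 -> MISS (open row3); precharges=3
Acc 7: bank0 row0 -> MISS (open row0); precharges=4
Acc 8: bank1 row3 -> MISS (open row3); precharges=5
Acc 9: bank0 row1 -> MISS (open row1); precharges=6
Acc 10: bank2 row3 -> MISS (open row3); precharges=7
Acc 11: bank1 row4 -> MISS (open row4); precharges=8
Acc 12: bank2 row2 -> MISS (open row2); precharges=9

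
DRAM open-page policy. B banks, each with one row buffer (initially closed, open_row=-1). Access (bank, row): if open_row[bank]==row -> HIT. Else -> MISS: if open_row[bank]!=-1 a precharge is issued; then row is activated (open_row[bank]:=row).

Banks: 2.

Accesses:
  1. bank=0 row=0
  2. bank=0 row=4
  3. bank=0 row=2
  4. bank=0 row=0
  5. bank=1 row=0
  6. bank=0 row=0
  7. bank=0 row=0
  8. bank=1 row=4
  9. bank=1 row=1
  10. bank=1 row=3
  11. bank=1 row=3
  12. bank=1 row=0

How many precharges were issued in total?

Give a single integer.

Acc 1: bank0 row0 -> MISS (open row0); precharges=0
Acc 2: bank0 row4 -> MISS (open row4); precharges=1
Acc 3: bank0 row2 -> MISS (open row2); precharges=2
Acc 4: bank0 row0 -> MISS (open row0); precharges=3
Acc 5: bank1 row0 -> MISS (open row0); precharges=3
Acc 6: bank0 row0 -> HIT
Acc 7: bank0 row0 -> HIT
Acc 8: bank1 row4 -> MISS (open row4); precharges=4
Acc 9: bank1 row1 -> MISS (open row1); precharges=5
Acc 10: bank1 row3 -> MISS (open row3); precharges=6
Acc 11: bank1 row3 -> HIT
Acc 12: bank1 row0 -> MISS (open row0); precharges=7

Answer: 7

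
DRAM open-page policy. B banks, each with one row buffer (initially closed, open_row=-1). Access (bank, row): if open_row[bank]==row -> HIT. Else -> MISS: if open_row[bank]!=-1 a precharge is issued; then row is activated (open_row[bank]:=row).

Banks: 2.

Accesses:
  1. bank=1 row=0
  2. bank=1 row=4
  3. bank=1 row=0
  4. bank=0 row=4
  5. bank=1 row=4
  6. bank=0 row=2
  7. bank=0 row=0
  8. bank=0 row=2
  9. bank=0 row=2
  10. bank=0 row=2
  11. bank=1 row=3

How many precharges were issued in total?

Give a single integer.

Acc 1: bank1 row0 -> MISS (open row0); precharges=0
Acc 2: bank1 row4 -> MISS (open row4); precharges=1
Acc 3: bank1 row0 -> MISS (open row0); precharges=2
Acc 4: bank0 row4 -> MISS (open row4); precharges=2
Acc 5: bank1 row4 -> MISS (open row4); precharges=3
Acc 6: bank0 row2 -> MISS (open row2); precharges=4
Acc 7: bank0 row0 -> MISS (open row0); precharges=5
Acc 8: bank0 row2 -> MISS (open row2); precharges=6
Acc 9: bank0 row2 -> HIT
Acc 10: bank0 row2 -> HIT
Acc 11: bank1 row3 -> MISS (open row3); precharges=7

Answer: 7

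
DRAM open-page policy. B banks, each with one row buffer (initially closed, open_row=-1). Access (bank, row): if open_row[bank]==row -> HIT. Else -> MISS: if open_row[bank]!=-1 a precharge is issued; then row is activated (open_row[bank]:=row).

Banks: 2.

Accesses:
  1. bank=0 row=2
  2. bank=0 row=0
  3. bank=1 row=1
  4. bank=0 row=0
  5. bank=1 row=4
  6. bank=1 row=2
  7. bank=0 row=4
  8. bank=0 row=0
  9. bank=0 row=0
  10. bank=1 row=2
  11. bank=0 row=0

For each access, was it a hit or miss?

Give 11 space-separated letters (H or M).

Answer: M M M H M M M M H H H

Derivation:
Acc 1: bank0 row2 -> MISS (open row2); precharges=0
Acc 2: bank0 row0 -> MISS (open row0); precharges=1
Acc 3: bank1 row1 -> MISS (open row1); precharges=1
Acc 4: bank0 row0 -> HIT
Acc 5: bank1 row4 -> MISS (open row4); precharges=2
Acc 6: bank1 row2 -> MISS (open row2); precharges=3
Acc 7: bank0 row4 -> MISS (open row4); precharges=4
Acc 8: bank0 row0 -> MISS (open row0); precharges=5
Acc 9: bank0 row0 -> HIT
Acc 10: bank1 row2 -> HIT
Acc 11: bank0 row0 -> HIT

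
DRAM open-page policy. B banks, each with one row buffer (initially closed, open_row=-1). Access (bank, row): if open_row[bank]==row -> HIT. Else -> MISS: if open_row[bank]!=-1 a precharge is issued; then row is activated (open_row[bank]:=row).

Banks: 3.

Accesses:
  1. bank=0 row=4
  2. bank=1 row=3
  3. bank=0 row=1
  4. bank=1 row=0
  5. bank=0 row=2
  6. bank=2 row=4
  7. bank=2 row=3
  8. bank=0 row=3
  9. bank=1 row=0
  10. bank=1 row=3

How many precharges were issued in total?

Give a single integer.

Answer: 6

Derivation:
Acc 1: bank0 row4 -> MISS (open row4); precharges=0
Acc 2: bank1 row3 -> MISS (open row3); precharges=0
Acc 3: bank0 row1 -> MISS (open row1); precharges=1
Acc 4: bank1 row0 -> MISS (open row0); precharges=2
Acc 5: bank0 row2 -> MISS (open row2); precharges=3
Acc 6: bank2 row4 -> MISS (open row4); precharges=3
Acc 7: bank2 row3 -> MISS (open row3); precharges=4
Acc 8: bank0 row3 -> MISS (open row3); precharges=5
Acc 9: bank1 row0 -> HIT
Acc 10: bank1 row3 -> MISS (open row3); precharges=6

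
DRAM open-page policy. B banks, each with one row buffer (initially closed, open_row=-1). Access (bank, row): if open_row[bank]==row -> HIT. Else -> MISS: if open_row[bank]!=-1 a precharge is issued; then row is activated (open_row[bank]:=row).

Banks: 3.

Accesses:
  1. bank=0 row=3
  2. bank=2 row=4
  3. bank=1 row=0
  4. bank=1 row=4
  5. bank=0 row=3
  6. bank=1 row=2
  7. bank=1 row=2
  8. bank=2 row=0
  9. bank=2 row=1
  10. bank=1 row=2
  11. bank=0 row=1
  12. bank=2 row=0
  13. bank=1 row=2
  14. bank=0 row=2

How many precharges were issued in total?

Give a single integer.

Acc 1: bank0 row3 -> MISS (open row3); precharges=0
Acc 2: bank2 row4 -> MISS (open row4); precharges=0
Acc 3: bank1 row0 -> MISS (open row0); precharges=0
Acc 4: bank1 row4 -> MISS (open row4); precharges=1
Acc 5: bank0 row3 -> HIT
Acc 6: bank1 row2 -> MISS (open row2); precharges=2
Acc 7: bank1 row2 -> HIT
Acc 8: bank2 row0 -> MISS (open row0); precharges=3
Acc 9: bank2 row1 -> MISS (open row1); precharges=4
Acc 10: bank1 row2 -> HIT
Acc 11: bank0 row1 -> MISS (open row1); precharges=5
Acc 12: bank2 row0 -> MISS (open row0); precharges=6
Acc 13: bank1 row2 -> HIT
Acc 14: bank0 row2 -> MISS (open row2); precharges=7

Answer: 7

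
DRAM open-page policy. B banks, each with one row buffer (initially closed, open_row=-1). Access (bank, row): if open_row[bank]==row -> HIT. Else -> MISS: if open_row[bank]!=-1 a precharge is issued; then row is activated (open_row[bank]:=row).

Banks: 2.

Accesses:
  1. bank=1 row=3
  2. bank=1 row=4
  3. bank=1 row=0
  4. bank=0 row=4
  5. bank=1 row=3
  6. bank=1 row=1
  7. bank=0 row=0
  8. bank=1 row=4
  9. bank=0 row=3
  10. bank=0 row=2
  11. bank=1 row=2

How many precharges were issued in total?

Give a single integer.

Answer: 9

Derivation:
Acc 1: bank1 row3 -> MISS (open row3); precharges=0
Acc 2: bank1 row4 -> MISS (open row4); precharges=1
Acc 3: bank1 row0 -> MISS (open row0); precharges=2
Acc 4: bank0 row4 -> MISS (open row4); precharges=2
Acc 5: bank1 row3 -> MISS (open row3); precharges=3
Acc 6: bank1 row1 -> MISS (open row1); precharges=4
Acc 7: bank0 row0 -> MISS (open row0); precharges=5
Acc 8: bank1 row4 -> MISS (open row4); precharges=6
Acc 9: bank0 row3 -> MISS (open row3); precharges=7
Acc 10: bank0 row2 -> MISS (open row2); precharges=8
Acc 11: bank1 row2 -> MISS (open row2); precharges=9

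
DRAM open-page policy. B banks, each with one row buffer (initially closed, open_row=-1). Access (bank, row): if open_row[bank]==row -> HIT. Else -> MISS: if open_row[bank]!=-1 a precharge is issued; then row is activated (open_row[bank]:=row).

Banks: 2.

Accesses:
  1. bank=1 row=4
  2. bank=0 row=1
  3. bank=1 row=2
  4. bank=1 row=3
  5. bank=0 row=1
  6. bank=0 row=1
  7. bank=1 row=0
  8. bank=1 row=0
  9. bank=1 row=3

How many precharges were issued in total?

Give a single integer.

Acc 1: bank1 row4 -> MISS (open row4); precharges=0
Acc 2: bank0 row1 -> MISS (open row1); precharges=0
Acc 3: bank1 row2 -> MISS (open row2); precharges=1
Acc 4: bank1 row3 -> MISS (open row3); precharges=2
Acc 5: bank0 row1 -> HIT
Acc 6: bank0 row1 -> HIT
Acc 7: bank1 row0 -> MISS (open row0); precharges=3
Acc 8: bank1 row0 -> HIT
Acc 9: bank1 row3 -> MISS (open row3); precharges=4

Answer: 4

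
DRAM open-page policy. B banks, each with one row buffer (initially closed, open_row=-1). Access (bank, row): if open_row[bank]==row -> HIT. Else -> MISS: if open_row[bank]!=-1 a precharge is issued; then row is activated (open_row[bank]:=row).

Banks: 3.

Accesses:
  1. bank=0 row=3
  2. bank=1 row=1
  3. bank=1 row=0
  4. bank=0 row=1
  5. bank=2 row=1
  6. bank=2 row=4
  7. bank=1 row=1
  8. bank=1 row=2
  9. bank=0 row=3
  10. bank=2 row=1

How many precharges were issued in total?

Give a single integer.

Answer: 7

Derivation:
Acc 1: bank0 row3 -> MISS (open row3); precharges=0
Acc 2: bank1 row1 -> MISS (open row1); precharges=0
Acc 3: bank1 row0 -> MISS (open row0); precharges=1
Acc 4: bank0 row1 -> MISS (open row1); precharges=2
Acc 5: bank2 row1 -> MISS (open row1); precharges=2
Acc 6: bank2 row4 -> MISS (open row4); precharges=3
Acc 7: bank1 row1 -> MISS (open row1); precharges=4
Acc 8: bank1 row2 -> MISS (open row2); precharges=5
Acc 9: bank0 row3 -> MISS (open row3); precharges=6
Acc 10: bank2 row1 -> MISS (open row1); precharges=7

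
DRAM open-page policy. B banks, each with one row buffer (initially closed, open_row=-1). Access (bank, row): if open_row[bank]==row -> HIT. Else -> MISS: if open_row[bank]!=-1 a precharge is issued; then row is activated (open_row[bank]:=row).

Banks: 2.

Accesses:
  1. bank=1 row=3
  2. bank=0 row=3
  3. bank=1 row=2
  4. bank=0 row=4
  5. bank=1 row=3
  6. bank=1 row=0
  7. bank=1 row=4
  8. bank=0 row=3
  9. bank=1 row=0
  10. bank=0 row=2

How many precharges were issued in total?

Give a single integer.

Acc 1: bank1 row3 -> MISS (open row3); precharges=0
Acc 2: bank0 row3 -> MISS (open row3); precharges=0
Acc 3: bank1 row2 -> MISS (open row2); precharges=1
Acc 4: bank0 row4 -> MISS (open row4); precharges=2
Acc 5: bank1 row3 -> MISS (open row3); precharges=3
Acc 6: bank1 row0 -> MISS (open row0); precharges=4
Acc 7: bank1 row4 -> MISS (open row4); precharges=5
Acc 8: bank0 row3 -> MISS (open row3); precharges=6
Acc 9: bank1 row0 -> MISS (open row0); precharges=7
Acc 10: bank0 row2 -> MISS (open row2); precharges=8

Answer: 8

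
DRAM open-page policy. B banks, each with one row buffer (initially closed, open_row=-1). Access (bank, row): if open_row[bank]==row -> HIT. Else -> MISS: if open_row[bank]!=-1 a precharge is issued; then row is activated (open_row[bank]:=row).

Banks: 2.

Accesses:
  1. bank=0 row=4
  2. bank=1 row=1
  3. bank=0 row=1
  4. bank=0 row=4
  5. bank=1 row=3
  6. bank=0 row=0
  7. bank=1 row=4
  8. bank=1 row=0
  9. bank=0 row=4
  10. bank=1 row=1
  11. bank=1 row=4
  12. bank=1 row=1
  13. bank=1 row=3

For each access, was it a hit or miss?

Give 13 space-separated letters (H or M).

Acc 1: bank0 row4 -> MISS (open row4); precharges=0
Acc 2: bank1 row1 -> MISS (open row1); precharges=0
Acc 3: bank0 row1 -> MISS (open row1); precharges=1
Acc 4: bank0 row4 -> MISS (open row4); precharges=2
Acc 5: bank1 row3 -> MISS (open row3); precharges=3
Acc 6: bank0 row0 -> MISS (open row0); precharges=4
Acc 7: bank1 row4 -> MISS (open row4); precharges=5
Acc 8: bank1 row0 -> MISS (open row0); precharges=6
Acc 9: bank0 row4 -> MISS (open row4); precharges=7
Acc 10: bank1 row1 -> MISS (open row1); precharges=8
Acc 11: bank1 row4 -> MISS (open row4); precharges=9
Acc 12: bank1 row1 -> MISS (open row1); precharges=10
Acc 13: bank1 row3 -> MISS (open row3); precharges=11

Answer: M M M M M M M M M M M M M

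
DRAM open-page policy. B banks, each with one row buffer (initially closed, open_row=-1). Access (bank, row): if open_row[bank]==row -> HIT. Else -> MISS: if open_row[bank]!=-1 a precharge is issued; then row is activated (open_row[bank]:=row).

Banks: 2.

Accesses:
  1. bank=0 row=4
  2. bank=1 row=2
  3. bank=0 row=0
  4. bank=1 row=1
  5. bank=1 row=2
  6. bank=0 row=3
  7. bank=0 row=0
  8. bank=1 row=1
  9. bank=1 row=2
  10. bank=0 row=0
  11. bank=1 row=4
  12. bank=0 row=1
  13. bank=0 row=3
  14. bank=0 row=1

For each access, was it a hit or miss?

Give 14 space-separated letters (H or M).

Acc 1: bank0 row4 -> MISS (open row4); precharges=0
Acc 2: bank1 row2 -> MISS (open row2); precharges=0
Acc 3: bank0 row0 -> MISS (open row0); precharges=1
Acc 4: bank1 row1 -> MISS (open row1); precharges=2
Acc 5: bank1 row2 -> MISS (open row2); precharges=3
Acc 6: bank0 row3 -> MISS (open row3); precharges=4
Acc 7: bank0 row0 -> MISS (open row0); precharges=5
Acc 8: bank1 row1 -> MISS (open row1); precharges=6
Acc 9: bank1 row2 -> MISS (open row2); precharges=7
Acc 10: bank0 row0 -> HIT
Acc 11: bank1 row4 -> MISS (open row4); precharges=8
Acc 12: bank0 row1 -> MISS (open row1); precharges=9
Acc 13: bank0 row3 -> MISS (open row3); precharges=10
Acc 14: bank0 row1 -> MISS (open row1); precharges=11

Answer: M M M M M M M M M H M M M M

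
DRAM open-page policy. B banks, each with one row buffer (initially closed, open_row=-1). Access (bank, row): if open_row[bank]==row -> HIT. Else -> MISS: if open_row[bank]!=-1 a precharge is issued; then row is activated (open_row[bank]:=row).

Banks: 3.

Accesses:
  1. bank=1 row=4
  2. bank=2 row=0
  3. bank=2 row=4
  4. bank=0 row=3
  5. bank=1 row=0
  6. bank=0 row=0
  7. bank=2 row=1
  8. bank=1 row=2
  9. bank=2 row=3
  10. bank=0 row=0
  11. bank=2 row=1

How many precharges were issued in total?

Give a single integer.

Answer: 7

Derivation:
Acc 1: bank1 row4 -> MISS (open row4); precharges=0
Acc 2: bank2 row0 -> MISS (open row0); precharges=0
Acc 3: bank2 row4 -> MISS (open row4); precharges=1
Acc 4: bank0 row3 -> MISS (open row3); precharges=1
Acc 5: bank1 row0 -> MISS (open row0); precharges=2
Acc 6: bank0 row0 -> MISS (open row0); precharges=3
Acc 7: bank2 row1 -> MISS (open row1); precharges=4
Acc 8: bank1 row2 -> MISS (open row2); precharges=5
Acc 9: bank2 row3 -> MISS (open row3); precharges=6
Acc 10: bank0 row0 -> HIT
Acc 11: bank2 row1 -> MISS (open row1); precharges=7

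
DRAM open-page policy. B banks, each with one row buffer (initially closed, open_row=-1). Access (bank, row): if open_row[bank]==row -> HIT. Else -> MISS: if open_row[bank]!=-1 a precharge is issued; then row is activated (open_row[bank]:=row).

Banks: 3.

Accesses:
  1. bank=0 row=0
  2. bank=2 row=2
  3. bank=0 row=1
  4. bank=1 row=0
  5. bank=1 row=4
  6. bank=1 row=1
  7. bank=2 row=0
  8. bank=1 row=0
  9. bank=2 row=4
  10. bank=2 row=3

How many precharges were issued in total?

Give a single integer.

Acc 1: bank0 row0 -> MISS (open row0); precharges=0
Acc 2: bank2 row2 -> MISS (open row2); precharges=0
Acc 3: bank0 row1 -> MISS (open row1); precharges=1
Acc 4: bank1 row0 -> MISS (open row0); precharges=1
Acc 5: bank1 row4 -> MISS (open row4); precharges=2
Acc 6: bank1 row1 -> MISS (open row1); precharges=3
Acc 7: bank2 row0 -> MISS (open row0); precharges=4
Acc 8: bank1 row0 -> MISS (open row0); precharges=5
Acc 9: bank2 row4 -> MISS (open row4); precharges=6
Acc 10: bank2 row3 -> MISS (open row3); precharges=7

Answer: 7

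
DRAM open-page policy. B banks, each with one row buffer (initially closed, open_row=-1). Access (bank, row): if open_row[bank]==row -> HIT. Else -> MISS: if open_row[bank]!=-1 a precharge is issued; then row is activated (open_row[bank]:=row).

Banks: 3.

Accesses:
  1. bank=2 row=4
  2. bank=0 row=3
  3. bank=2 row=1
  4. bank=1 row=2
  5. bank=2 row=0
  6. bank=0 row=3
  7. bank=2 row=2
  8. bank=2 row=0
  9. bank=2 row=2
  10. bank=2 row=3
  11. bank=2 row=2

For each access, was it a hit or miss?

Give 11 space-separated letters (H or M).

Acc 1: bank2 row4 -> MISS (open row4); precharges=0
Acc 2: bank0 row3 -> MISS (open row3); precharges=0
Acc 3: bank2 row1 -> MISS (open row1); precharges=1
Acc 4: bank1 row2 -> MISS (open row2); precharges=1
Acc 5: bank2 row0 -> MISS (open row0); precharges=2
Acc 6: bank0 row3 -> HIT
Acc 7: bank2 row2 -> MISS (open row2); precharges=3
Acc 8: bank2 row0 -> MISS (open row0); precharges=4
Acc 9: bank2 row2 -> MISS (open row2); precharges=5
Acc 10: bank2 row3 -> MISS (open row3); precharges=6
Acc 11: bank2 row2 -> MISS (open row2); precharges=7

Answer: M M M M M H M M M M M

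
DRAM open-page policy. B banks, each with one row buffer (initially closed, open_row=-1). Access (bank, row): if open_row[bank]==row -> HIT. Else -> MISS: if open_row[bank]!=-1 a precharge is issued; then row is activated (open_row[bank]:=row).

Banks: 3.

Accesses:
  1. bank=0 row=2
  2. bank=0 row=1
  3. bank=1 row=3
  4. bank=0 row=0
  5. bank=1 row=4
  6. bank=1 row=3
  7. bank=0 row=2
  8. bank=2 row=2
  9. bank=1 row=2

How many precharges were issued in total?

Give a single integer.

Answer: 6

Derivation:
Acc 1: bank0 row2 -> MISS (open row2); precharges=0
Acc 2: bank0 row1 -> MISS (open row1); precharges=1
Acc 3: bank1 row3 -> MISS (open row3); precharges=1
Acc 4: bank0 row0 -> MISS (open row0); precharges=2
Acc 5: bank1 row4 -> MISS (open row4); precharges=3
Acc 6: bank1 row3 -> MISS (open row3); precharges=4
Acc 7: bank0 row2 -> MISS (open row2); precharges=5
Acc 8: bank2 row2 -> MISS (open row2); precharges=5
Acc 9: bank1 row2 -> MISS (open row2); precharges=6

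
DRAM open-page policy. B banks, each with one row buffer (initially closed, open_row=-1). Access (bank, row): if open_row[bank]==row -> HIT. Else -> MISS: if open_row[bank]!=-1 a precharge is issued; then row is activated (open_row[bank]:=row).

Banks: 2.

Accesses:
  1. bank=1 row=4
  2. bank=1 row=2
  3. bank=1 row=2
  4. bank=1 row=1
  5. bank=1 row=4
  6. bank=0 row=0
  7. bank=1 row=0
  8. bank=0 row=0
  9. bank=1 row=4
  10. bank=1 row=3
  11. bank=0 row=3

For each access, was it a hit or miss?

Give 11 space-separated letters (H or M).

Acc 1: bank1 row4 -> MISS (open row4); precharges=0
Acc 2: bank1 row2 -> MISS (open row2); precharges=1
Acc 3: bank1 row2 -> HIT
Acc 4: bank1 row1 -> MISS (open row1); precharges=2
Acc 5: bank1 row4 -> MISS (open row4); precharges=3
Acc 6: bank0 row0 -> MISS (open row0); precharges=3
Acc 7: bank1 row0 -> MISS (open row0); precharges=4
Acc 8: bank0 row0 -> HIT
Acc 9: bank1 row4 -> MISS (open row4); precharges=5
Acc 10: bank1 row3 -> MISS (open row3); precharges=6
Acc 11: bank0 row3 -> MISS (open row3); precharges=7

Answer: M M H M M M M H M M M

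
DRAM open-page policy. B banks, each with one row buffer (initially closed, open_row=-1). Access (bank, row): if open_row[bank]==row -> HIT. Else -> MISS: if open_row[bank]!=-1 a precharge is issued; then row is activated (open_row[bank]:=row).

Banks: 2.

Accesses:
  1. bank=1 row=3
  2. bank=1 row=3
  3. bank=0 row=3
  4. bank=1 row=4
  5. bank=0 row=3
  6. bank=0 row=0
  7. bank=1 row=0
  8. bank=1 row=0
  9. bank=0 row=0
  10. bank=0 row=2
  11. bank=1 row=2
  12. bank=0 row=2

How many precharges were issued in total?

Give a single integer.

Answer: 5

Derivation:
Acc 1: bank1 row3 -> MISS (open row3); precharges=0
Acc 2: bank1 row3 -> HIT
Acc 3: bank0 row3 -> MISS (open row3); precharges=0
Acc 4: bank1 row4 -> MISS (open row4); precharges=1
Acc 5: bank0 row3 -> HIT
Acc 6: bank0 row0 -> MISS (open row0); precharges=2
Acc 7: bank1 row0 -> MISS (open row0); precharges=3
Acc 8: bank1 row0 -> HIT
Acc 9: bank0 row0 -> HIT
Acc 10: bank0 row2 -> MISS (open row2); precharges=4
Acc 11: bank1 row2 -> MISS (open row2); precharges=5
Acc 12: bank0 row2 -> HIT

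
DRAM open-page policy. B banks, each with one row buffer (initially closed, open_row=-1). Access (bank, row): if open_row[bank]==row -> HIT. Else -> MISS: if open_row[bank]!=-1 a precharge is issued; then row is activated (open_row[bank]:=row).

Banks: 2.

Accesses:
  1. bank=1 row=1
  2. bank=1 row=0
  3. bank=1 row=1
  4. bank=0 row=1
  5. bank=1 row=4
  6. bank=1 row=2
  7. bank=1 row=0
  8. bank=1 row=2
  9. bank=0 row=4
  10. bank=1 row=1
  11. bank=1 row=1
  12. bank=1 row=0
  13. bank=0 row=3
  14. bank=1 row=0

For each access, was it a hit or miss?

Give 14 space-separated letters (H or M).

Acc 1: bank1 row1 -> MISS (open row1); precharges=0
Acc 2: bank1 row0 -> MISS (open row0); precharges=1
Acc 3: bank1 row1 -> MISS (open row1); precharges=2
Acc 4: bank0 row1 -> MISS (open row1); precharges=2
Acc 5: bank1 row4 -> MISS (open row4); precharges=3
Acc 6: bank1 row2 -> MISS (open row2); precharges=4
Acc 7: bank1 row0 -> MISS (open row0); precharges=5
Acc 8: bank1 row2 -> MISS (open row2); precharges=6
Acc 9: bank0 row4 -> MISS (open row4); precharges=7
Acc 10: bank1 row1 -> MISS (open row1); precharges=8
Acc 11: bank1 row1 -> HIT
Acc 12: bank1 row0 -> MISS (open row0); precharges=9
Acc 13: bank0 row3 -> MISS (open row3); precharges=10
Acc 14: bank1 row0 -> HIT

Answer: M M M M M M M M M M H M M H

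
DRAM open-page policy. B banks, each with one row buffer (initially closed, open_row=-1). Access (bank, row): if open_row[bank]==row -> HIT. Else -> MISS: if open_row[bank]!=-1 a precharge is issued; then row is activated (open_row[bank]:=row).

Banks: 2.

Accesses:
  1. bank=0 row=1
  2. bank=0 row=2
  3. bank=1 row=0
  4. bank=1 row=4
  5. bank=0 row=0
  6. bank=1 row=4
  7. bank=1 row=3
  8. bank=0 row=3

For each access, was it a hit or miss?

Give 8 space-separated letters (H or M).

Answer: M M M M M H M M

Derivation:
Acc 1: bank0 row1 -> MISS (open row1); precharges=0
Acc 2: bank0 row2 -> MISS (open row2); precharges=1
Acc 3: bank1 row0 -> MISS (open row0); precharges=1
Acc 4: bank1 row4 -> MISS (open row4); precharges=2
Acc 5: bank0 row0 -> MISS (open row0); precharges=3
Acc 6: bank1 row4 -> HIT
Acc 7: bank1 row3 -> MISS (open row3); precharges=4
Acc 8: bank0 row3 -> MISS (open row3); precharges=5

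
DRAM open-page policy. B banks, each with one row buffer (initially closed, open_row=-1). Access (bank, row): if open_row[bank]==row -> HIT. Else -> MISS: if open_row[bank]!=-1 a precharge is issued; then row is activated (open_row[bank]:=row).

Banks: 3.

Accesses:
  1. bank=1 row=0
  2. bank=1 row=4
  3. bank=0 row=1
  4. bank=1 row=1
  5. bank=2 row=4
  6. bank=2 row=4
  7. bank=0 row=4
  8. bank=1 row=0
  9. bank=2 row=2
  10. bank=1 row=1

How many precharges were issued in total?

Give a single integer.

Acc 1: bank1 row0 -> MISS (open row0); precharges=0
Acc 2: bank1 row4 -> MISS (open row4); precharges=1
Acc 3: bank0 row1 -> MISS (open row1); precharges=1
Acc 4: bank1 row1 -> MISS (open row1); precharges=2
Acc 5: bank2 row4 -> MISS (open row4); precharges=2
Acc 6: bank2 row4 -> HIT
Acc 7: bank0 row4 -> MISS (open row4); precharges=3
Acc 8: bank1 row0 -> MISS (open row0); precharges=4
Acc 9: bank2 row2 -> MISS (open row2); precharges=5
Acc 10: bank1 row1 -> MISS (open row1); precharges=6

Answer: 6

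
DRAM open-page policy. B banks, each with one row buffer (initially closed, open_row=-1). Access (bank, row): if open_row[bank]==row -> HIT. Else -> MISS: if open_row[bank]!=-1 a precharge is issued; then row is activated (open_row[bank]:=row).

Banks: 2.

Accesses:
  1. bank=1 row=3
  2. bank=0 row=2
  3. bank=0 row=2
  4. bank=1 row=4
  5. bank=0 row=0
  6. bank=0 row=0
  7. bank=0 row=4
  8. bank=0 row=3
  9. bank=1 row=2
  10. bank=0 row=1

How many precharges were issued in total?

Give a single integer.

Acc 1: bank1 row3 -> MISS (open row3); precharges=0
Acc 2: bank0 row2 -> MISS (open row2); precharges=0
Acc 3: bank0 row2 -> HIT
Acc 4: bank1 row4 -> MISS (open row4); precharges=1
Acc 5: bank0 row0 -> MISS (open row0); precharges=2
Acc 6: bank0 row0 -> HIT
Acc 7: bank0 row4 -> MISS (open row4); precharges=3
Acc 8: bank0 row3 -> MISS (open row3); precharges=4
Acc 9: bank1 row2 -> MISS (open row2); precharges=5
Acc 10: bank0 row1 -> MISS (open row1); precharges=6

Answer: 6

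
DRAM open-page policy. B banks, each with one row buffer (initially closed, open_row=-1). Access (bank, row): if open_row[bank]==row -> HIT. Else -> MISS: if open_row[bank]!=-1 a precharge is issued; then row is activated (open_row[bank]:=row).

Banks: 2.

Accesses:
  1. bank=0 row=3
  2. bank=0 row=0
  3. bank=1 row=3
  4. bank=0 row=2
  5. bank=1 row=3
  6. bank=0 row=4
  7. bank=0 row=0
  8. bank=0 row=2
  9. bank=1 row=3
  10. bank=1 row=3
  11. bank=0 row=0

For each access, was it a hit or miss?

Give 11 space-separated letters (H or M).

Acc 1: bank0 row3 -> MISS (open row3); precharges=0
Acc 2: bank0 row0 -> MISS (open row0); precharges=1
Acc 3: bank1 row3 -> MISS (open row3); precharges=1
Acc 4: bank0 row2 -> MISS (open row2); precharges=2
Acc 5: bank1 row3 -> HIT
Acc 6: bank0 row4 -> MISS (open row4); precharges=3
Acc 7: bank0 row0 -> MISS (open row0); precharges=4
Acc 8: bank0 row2 -> MISS (open row2); precharges=5
Acc 9: bank1 row3 -> HIT
Acc 10: bank1 row3 -> HIT
Acc 11: bank0 row0 -> MISS (open row0); precharges=6

Answer: M M M M H M M M H H M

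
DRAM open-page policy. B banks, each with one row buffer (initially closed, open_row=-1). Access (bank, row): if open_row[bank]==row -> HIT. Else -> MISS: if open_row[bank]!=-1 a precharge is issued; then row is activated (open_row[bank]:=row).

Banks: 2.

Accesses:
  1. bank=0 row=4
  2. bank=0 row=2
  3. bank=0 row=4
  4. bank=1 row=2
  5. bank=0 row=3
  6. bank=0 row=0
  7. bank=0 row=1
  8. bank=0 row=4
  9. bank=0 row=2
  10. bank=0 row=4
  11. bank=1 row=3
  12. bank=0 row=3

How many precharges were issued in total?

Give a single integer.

Answer: 10

Derivation:
Acc 1: bank0 row4 -> MISS (open row4); precharges=0
Acc 2: bank0 row2 -> MISS (open row2); precharges=1
Acc 3: bank0 row4 -> MISS (open row4); precharges=2
Acc 4: bank1 row2 -> MISS (open row2); precharges=2
Acc 5: bank0 row3 -> MISS (open row3); precharges=3
Acc 6: bank0 row0 -> MISS (open row0); precharges=4
Acc 7: bank0 row1 -> MISS (open row1); precharges=5
Acc 8: bank0 row4 -> MISS (open row4); precharges=6
Acc 9: bank0 row2 -> MISS (open row2); precharges=7
Acc 10: bank0 row4 -> MISS (open row4); precharges=8
Acc 11: bank1 row3 -> MISS (open row3); precharges=9
Acc 12: bank0 row3 -> MISS (open row3); precharges=10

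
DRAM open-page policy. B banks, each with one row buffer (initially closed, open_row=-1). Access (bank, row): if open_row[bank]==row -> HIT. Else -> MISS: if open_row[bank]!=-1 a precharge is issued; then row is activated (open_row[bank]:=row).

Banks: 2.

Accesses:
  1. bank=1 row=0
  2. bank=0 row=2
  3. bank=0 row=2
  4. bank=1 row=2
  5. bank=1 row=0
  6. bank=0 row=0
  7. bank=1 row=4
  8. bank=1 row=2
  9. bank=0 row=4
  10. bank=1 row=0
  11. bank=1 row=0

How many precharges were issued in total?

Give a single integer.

Answer: 7

Derivation:
Acc 1: bank1 row0 -> MISS (open row0); precharges=0
Acc 2: bank0 row2 -> MISS (open row2); precharges=0
Acc 3: bank0 row2 -> HIT
Acc 4: bank1 row2 -> MISS (open row2); precharges=1
Acc 5: bank1 row0 -> MISS (open row0); precharges=2
Acc 6: bank0 row0 -> MISS (open row0); precharges=3
Acc 7: bank1 row4 -> MISS (open row4); precharges=4
Acc 8: bank1 row2 -> MISS (open row2); precharges=5
Acc 9: bank0 row4 -> MISS (open row4); precharges=6
Acc 10: bank1 row0 -> MISS (open row0); precharges=7
Acc 11: bank1 row0 -> HIT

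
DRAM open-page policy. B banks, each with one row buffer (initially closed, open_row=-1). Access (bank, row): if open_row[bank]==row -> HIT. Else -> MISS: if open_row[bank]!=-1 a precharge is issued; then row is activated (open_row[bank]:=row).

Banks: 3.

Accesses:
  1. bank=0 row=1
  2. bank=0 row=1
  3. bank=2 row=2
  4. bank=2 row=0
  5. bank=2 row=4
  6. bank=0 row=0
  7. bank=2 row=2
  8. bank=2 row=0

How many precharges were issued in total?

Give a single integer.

Answer: 5

Derivation:
Acc 1: bank0 row1 -> MISS (open row1); precharges=0
Acc 2: bank0 row1 -> HIT
Acc 3: bank2 row2 -> MISS (open row2); precharges=0
Acc 4: bank2 row0 -> MISS (open row0); precharges=1
Acc 5: bank2 row4 -> MISS (open row4); precharges=2
Acc 6: bank0 row0 -> MISS (open row0); precharges=3
Acc 7: bank2 row2 -> MISS (open row2); precharges=4
Acc 8: bank2 row0 -> MISS (open row0); precharges=5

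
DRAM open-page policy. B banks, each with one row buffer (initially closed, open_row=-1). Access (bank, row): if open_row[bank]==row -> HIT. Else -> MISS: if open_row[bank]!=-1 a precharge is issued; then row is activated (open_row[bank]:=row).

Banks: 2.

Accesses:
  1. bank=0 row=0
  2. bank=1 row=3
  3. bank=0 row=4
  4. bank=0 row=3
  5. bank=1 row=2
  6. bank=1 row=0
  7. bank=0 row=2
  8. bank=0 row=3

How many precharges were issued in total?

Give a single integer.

Acc 1: bank0 row0 -> MISS (open row0); precharges=0
Acc 2: bank1 row3 -> MISS (open row3); precharges=0
Acc 3: bank0 row4 -> MISS (open row4); precharges=1
Acc 4: bank0 row3 -> MISS (open row3); precharges=2
Acc 5: bank1 row2 -> MISS (open row2); precharges=3
Acc 6: bank1 row0 -> MISS (open row0); precharges=4
Acc 7: bank0 row2 -> MISS (open row2); precharges=5
Acc 8: bank0 row3 -> MISS (open row3); precharges=6

Answer: 6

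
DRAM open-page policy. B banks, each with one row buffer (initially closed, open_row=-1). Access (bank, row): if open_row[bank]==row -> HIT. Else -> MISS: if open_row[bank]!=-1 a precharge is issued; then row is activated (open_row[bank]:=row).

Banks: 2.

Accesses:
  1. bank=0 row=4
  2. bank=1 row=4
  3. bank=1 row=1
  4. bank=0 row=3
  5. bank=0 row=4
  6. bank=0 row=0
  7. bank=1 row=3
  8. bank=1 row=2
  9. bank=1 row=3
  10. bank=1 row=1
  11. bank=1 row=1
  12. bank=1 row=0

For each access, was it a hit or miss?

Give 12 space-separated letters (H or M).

Answer: M M M M M M M M M M H M

Derivation:
Acc 1: bank0 row4 -> MISS (open row4); precharges=0
Acc 2: bank1 row4 -> MISS (open row4); precharges=0
Acc 3: bank1 row1 -> MISS (open row1); precharges=1
Acc 4: bank0 row3 -> MISS (open row3); precharges=2
Acc 5: bank0 row4 -> MISS (open row4); precharges=3
Acc 6: bank0 row0 -> MISS (open row0); precharges=4
Acc 7: bank1 row3 -> MISS (open row3); precharges=5
Acc 8: bank1 row2 -> MISS (open row2); precharges=6
Acc 9: bank1 row3 -> MISS (open row3); precharges=7
Acc 10: bank1 row1 -> MISS (open row1); precharges=8
Acc 11: bank1 row1 -> HIT
Acc 12: bank1 row0 -> MISS (open row0); precharges=9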